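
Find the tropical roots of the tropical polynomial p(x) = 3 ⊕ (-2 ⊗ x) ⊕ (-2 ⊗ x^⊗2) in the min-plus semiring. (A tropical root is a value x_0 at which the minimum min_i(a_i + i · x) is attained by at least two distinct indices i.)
Roots: {0, 5}

Each tropical root is a break point of the lower envelope of the lines y = a_i + i · x (there are 3 lines, with slopes 0, 1, ..., 2). Only the lines that attain the minimum somewhere contribute to roots; other lines are dominated. Here the surviving (envelope) indices are i = 2, i = 1, i = 0.
Intersections between consecutive envelope lines give the roots: for adjacent envelope indices i < j the intersection is x = (a_i − a_j) / (j − i). Reading off the sorted break points: {0, 5}.
Verification: at each break x_0, at least two indices attain the minimum of min_i(a_i + i · x_0).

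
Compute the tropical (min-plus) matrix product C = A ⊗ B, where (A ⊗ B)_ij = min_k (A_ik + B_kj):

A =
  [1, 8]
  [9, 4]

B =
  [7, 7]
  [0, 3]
A ⊗ B =
  [8, 8]
  [4, 7]

Apply the min-plus product entry-by-entry:
  C[0][0] = min over k of (A[0][0] + B[0][0] = 1 + 7 = 8, A[0][1] + B[1][0] = 8 + 0 = 8) = 8 (attained at k = 0)
  C[0][1] = min over k of (A[0][0] + B[0][1] = 1 + 7 = 8, A[0][1] + B[1][1] = 8 + 3 = 11) = 8 (attained at k = 0)
  C[1][0] = min over k of (A[1][0] + B[0][0] = 9 + 7 = 16, A[1][1] + B[1][0] = 4 + 0 = 4) = 4 (attained at k = 1)
  C[1][1] = min over k of (A[1][0] + B[0][1] = 9 + 7 = 16, A[1][1] + B[1][1] = 4 + 3 = 7) = 7 (attained at k = 1)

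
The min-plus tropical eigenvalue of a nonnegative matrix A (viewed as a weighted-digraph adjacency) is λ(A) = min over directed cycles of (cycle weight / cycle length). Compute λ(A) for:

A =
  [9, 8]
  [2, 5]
λ(A) = 5

Enumerate directed cycles and compute their means (weight / length). Sample:
  cycle 0 → 0: weight = 9, length = 1, mean = 9/1 ≈ 9.000
  cycle 1 → 1: weight = 5, length = 1, mean = 5/1 ≈ 5.000
  cycle 0 → 1 → 0: weight = 10, length = 2, mean = 10/2 ≈ 5.000
  cycle 1 → 0 → 1: weight = 10, length = 2, mean = 10/2 ≈ 5.000
Minimum mean = 5.000, attained e.g. along the cycle 1 → 1 with weight 5 and length 1. So λ(A) = 5/1 = 5.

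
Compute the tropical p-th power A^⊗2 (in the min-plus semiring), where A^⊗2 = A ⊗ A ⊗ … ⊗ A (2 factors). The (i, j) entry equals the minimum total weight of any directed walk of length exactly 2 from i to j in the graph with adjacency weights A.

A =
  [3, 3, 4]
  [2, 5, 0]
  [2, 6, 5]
A^⊗2 =
  [5, 6, 3]
  [2, 5, 5]
  [5, 5, 6]

Each entry (A^⊗2)_ij equals the minimum over all length-2 walks i = v_0 → v_1 → … → v_2 = j of Σ_t A[v_t][v_{t+1}]. For example, for (i, j) = (0, 2) we minimise over 3 possible intermediate vertex sequences; the minimum is 3, attained along the walk 0 → 1 → 2.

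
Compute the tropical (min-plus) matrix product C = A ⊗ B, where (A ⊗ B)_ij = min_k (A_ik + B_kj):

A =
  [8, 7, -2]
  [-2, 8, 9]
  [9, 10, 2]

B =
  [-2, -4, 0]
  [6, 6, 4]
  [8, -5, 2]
A ⊗ B =
  [6, -7, 0]
  [-4, -6, -2]
  [7, -3, 4]

Apply the min-plus product entry-by-entry:
  C[0][0] = min over k of (A[0][0] + B[0][0] = 8 + -2 = 6, A[0][1] + B[1][0] = 7 + 6 = 13, A[0][2] + B[2][0] = -2 + 8 = 6) = 6 (attained at k = 0)
  C[0][1] = min over k of (A[0][0] + B[0][1] = 8 + -4 = 4, A[0][1] + B[1][1] = 7 + 6 = 13, A[0][2] + B[2][1] = -2 + -5 = -7) = -7 (attained at k = 2)
  C[0][2] = min over k of (A[0][0] + B[0][2] = 8 + 0 = 8, A[0][1] + B[1][2] = 7 + 4 = 11, A[0][2] + B[2][2] = -2 + 2 = 0) = 0 (attained at k = 2)
  C[1][0] = min over k of (A[1][0] + B[0][0] = -2 + -2 = -4, A[1][1] + B[1][0] = 8 + 6 = 14, A[1][2] + B[2][0] = 9 + 8 = 17) = -4 (attained at k = 0)
  C[1][1] = min over k of (A[1][0] + B[0][1] = -2 + -4 = -6, A[1][1] + B[1][1] = 8 + 6 = 14, A[1][2] + B[2][1] = 9 + -5 = 4) = -6 (attained at k = 0)
  C[1][2] = min over k of (A[1][0] + B[0][2] = -2 + 0 = -2, A[1][1] + B[1][2] = 8 + 4 = 12, A[1][2] + B[2][2] = 9 + 2 = 11) = -2 (attained at k = 0)
  C[2][0] = min over k of (A[2][0] + B[0][0] = 9 + -2 = 7, A[2][1] + B[1][0] = 10 + 6 = 16, A[2][2] + B[2][0] = 2 + 8 = 10) = 7 (attained at k = 0)
  C[2][1] = min over k of (A[2][0] + B[0][1] = 9 + -4 = 5, A[2][1] + B[1][1] = 10 + 6 = 16, A[2][2] + B[2][1] = 2 + -5 = -3) = -3 (attained at k = 2)
  C[2][2] = min over k of (A[2][0] + B[0][2] = 9 + 0 = 9, A[2][1] + B[1][2] = 10 + 4 = 14, A[2][2] + B[2][2] = 2 + 2 = 4) = 4 (attained at k = 2)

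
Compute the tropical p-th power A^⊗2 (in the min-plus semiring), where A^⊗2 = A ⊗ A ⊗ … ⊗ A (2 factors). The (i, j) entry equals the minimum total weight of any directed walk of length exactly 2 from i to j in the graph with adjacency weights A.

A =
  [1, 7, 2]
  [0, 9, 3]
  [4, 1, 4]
A^⊗2 =
  [2, 3, 3]
  [1, 4, 2]
  [1, 5, 4]

Each entry (A^⊗2)_ij equals the minimum over all length-2 walks i = v_0 → v_1 → … → v_2 = j of Σ_t A[v_t][v_{t+1}]. For example, for (i, j) = (0, 2) we minimise over 3 possible intermediate vertex sequences; the minimum is 3, attained along the walk 0 → 0 → 2.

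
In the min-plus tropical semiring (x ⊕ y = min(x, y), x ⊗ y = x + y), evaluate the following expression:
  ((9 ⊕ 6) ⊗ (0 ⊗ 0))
((9 ⊕ 6) ⊗ (0 ⊗ 0)) = 6

Expand innermost to outermost. Recall ⊕ takes the minimum of its arguments and ⊗ takes their sum. Working out the expression ((9 ⊕ 6) ⊗ (0 ⊗ 0)) gives 6.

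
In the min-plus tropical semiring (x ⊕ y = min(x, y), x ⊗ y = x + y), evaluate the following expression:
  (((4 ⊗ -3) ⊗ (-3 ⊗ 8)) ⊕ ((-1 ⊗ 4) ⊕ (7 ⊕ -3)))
(((4 ⊗ -3) ⊗ (-3 ⊗ 8)) ⊕ ((-1 ⊗ 4) ⊕ (7 ⊕ -3))) = -3

Expand innermost to outermost. Recall ⊕ takes the minimum of its arguments and ⊗ takes their sum. Working out the expression (((4 ⊗ -3) ⊗ (-3 ⊗ 8)) ⊕ ((-1 ⊗ 4) ⊕ (7 ⊕ -3))) gives -3.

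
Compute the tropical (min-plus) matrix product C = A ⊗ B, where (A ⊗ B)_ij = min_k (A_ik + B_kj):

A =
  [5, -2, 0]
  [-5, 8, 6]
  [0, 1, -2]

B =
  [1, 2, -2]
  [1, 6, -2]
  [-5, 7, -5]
A ⊗ B =
  [-5, 4, -5]
  [-4, -3, -7]
  [-7, 2, -7]

Apply the min-plus product entry-by-entry:
  C[0][0] = min over k of (A[0][0] + B[0][0] = 5 + 1 = 6, A[0][1] + B[1][0] = -2 + 1 = -1, A[0][2] + B[2][0] = 0 + -5 = -5) = -5 (attained at k = 2)
  C[0][1] = min over k of (A[0][0] + B[0][1] = 5 + 2 = 7, A[0][1] + B[1][1] = -2 + 6 = 4, A[0][2] + B[2][1] = 0 + 7 = 7) = 4 (attained at k = 1)
  C[0][2] = min over k of (A[0][0] + B[0][2] = 5 + -2 = 3, A[0][1] + B[1][2] = -2 + -2 = -4, A[0][2] + B[2][2] = 0 + -5 = -5) = -5 (attained at k = 2)
  C[1][0] = min over k of (A[1][0] + B[0][0] = -5 + 1 = -4, A[1][1] + B[1][0] = 8 + 1 = 9, A[1][2] + B[2][0] = 6 + -5 = 1) = -4 (attained at k = 0)
  C[1][1] = min over k of (A[1][0] + B[0][1] = -5 + 2 = -3, A[1][1] + B[1][1] = 8 + 6 = 14, A[1][2] + B[2][1] = 6 + 7 = 13) = -3 (attained at k = 0)
  C[1][2] = min over k of (A[1][0] + B[0][2] = -5 + -2 = -7, A[1][1] + B[1][2] = 8 + -2 = 6, A[1][2] + B[2][2] = 6 + -5 = 1) = -7 (attained at k = 0)
  C[2][0] = min over k of (A[2][0] + B[0][0] = 0 + 1 = 1, A[2][1] + B[1][0] = 1 + 1 = 2, A[2][2] + B[2][0] = -2 + -5 = -7) = -7 (attained at k = 2)
  C[2][1] = min over k of (A[2][0] + B[0][1] = 0 + 2 = 2, A[2][1] + B[1][1] = 1 + 6 = 7, A[2][2] + B[2][1] = -2 + 7 = 5) = 2 (attained at k = 0)
  C[2][2] = min over k of (A[2][0] + B[0][2] = 0 + -2 = -2, A[2][1] + B[1][2] = 1 + -2 = -1, A[2][2] + B[2][2] = -2 + -5 = -7) = -7 (attained at k = 2)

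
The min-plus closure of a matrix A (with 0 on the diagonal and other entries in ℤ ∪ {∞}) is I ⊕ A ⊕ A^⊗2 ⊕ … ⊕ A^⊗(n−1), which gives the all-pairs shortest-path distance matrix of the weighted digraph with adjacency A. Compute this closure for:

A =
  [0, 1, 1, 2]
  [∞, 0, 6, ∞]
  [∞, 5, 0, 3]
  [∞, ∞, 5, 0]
Closure =
  [0, 1, 1, 2]
  [∞, 0, 6, 9]
  [∞, 5, 0, 3]
  [∞, 10, 5, 0]

This is the Floyd-Warshall all-pairs shortest-path computation. For each intermediate vertex k = 0, 1, …, 3, update dist[i][j] ← min(dist[i][j], dist[i][k] + dist[k][j]). The final matrix gives, for each (i, j), the minimum total weight of any directed path from i to j (possibly empty when i = j).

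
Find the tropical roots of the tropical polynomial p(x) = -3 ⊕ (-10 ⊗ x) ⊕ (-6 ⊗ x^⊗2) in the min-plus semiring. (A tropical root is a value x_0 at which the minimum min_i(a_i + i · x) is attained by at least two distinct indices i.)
Roots: {-4, 7}

Each tropical root is a break point of the lower envelope of the lines y = a_i + i · x (there are 3 lines, with slopes 0, 1, ..., 2). Only the lines that attain the minimum somewhere contribute to roots; other lines are dominated. Here the surviving (envelope) indices are i = 2, i = 1, i = 0.
Intersections between consecutive envelope lines give the roots: for adjacent envelope indices i < j the intersection is x = (a_i − a_j) / (j − i). Reading off the sorted break points: {-4, 7}.
Verification: at each break x_0, at least two indices attain the minimum of min_i(a_i + i · x_0).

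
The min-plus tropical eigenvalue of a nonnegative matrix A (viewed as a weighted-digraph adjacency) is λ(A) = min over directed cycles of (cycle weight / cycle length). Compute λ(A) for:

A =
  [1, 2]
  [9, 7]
λ(A) = 1

Enumerate directed cycles and compute their means (weight / length). Sample:
  cycle 0 → 0: weight = 1, length = 1, mean = 1/1 ≈ 1.000
  cycle 1 → 1: weight = 7, length = 1, mean = 7/1 ≈ 7.000
  cycle 0 → 1 → 0: weight = 11, length = 2, mean = 11/2 ≈ 5.500
  cycle 1 → 0 → 1: weight = 11, length = 2, mean = 11/2 ≈ 5.500
Minimum mean = 1.000, attained e.g. along the cycle 0 → 0 with weight 1 and length 1. So λ(A) = 1/1 = 1.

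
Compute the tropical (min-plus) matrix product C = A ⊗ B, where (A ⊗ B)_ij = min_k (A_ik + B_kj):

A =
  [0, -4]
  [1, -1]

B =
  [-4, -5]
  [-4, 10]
A ⊗ B =
  [-8, -5]
  [-5, -4]

Apply the min-plus product entry-by-entry:
  C[0][0] = min over k of (A[0][0] + B[0][0] = 0 + -4 = -4, A[0][1] + B[1][0] = -4 + -4 = -8) = -8 (attained at k = 1)
  C[0][1] = min over k of (A[0][0] + B[0][1] = 0 + -5 = -5, A[0][1] + B[1][1] = -4 + 10 = 6) = -5 (attained at k = 0)
  C[1][0] = min over k of (A[1][0] + B[0][0] = 1 + -4 = -3, A[1][1] + B[1][0] = -1 + -4 = -5) = -5 (attained at k = 1)
  C[1][1] = min over k of (A[1][0] + B[0][1] = 1 + -5 = -4, A[1][1] + B[1][1] = -1 + 10 = 9) = -4 (attained at k = 0)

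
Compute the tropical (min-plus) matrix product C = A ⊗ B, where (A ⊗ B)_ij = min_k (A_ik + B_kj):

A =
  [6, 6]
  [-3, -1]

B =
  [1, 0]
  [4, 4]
A ⊗ B =
  [7, 6]
  [-2, -3]

Apply the min-plus product entry-by-entry:
  C[0][0] = min over k of (A[0][0] + B[0][0] = 6 + 1 = 7, A[0][1] + B[1][0] = 6 + 4 = 10) = 7 (attained at k = 0)
  C[0][1] = min over k of (A[0][0] + B[0][1] = 6 + 0 = 6, A[0][1] + B[1][1] = 6 + 4 = 10) = 6 (attained at k = 0)
  C[1][0] = min over k of (A[1][0] + B[0][0] = -3 + 1 = -2, A[1][1] + B[1][0] = -1 + 4 = 3) = -2 (attained at k = 0)
  C[1][1] = min over k of (A[1][0] + B[0][1] = -3 + 0 = -3, A[1][1] + B[1][1] = -1 + 4 = 3) = -3 (attained at k = 0)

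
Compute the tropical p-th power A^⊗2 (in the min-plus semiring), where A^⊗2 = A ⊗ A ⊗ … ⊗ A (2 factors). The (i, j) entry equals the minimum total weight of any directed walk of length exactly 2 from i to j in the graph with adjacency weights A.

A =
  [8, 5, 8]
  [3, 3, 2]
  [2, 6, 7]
A^⊗2 =
  [8, 8, 7]
  [4, 6, 5]
  [9, 7, 8]

Each entry (A^⊗2)_ij equals the minimum over all length-2 walks i = v_0 → v_1 → … → v_2 = j of Σ_t A[v_t][v_{t+1}]. For example, for (i, j) = (0, 2) we minimise over 3 possible intermediate vertex sequences; the minimum is 7, attained along the walk 0 → 1 → 2.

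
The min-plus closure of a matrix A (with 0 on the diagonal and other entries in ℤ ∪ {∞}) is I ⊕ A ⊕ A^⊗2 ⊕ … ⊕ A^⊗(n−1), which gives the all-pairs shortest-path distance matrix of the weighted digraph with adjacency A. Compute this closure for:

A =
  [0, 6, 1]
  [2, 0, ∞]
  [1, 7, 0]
Closure =
  [0, 6, 1]
  [2, 0, 3]
  [1, 7, 0]

This is the Floyd-Warshall all-pairs shortest-path computation. For each intermediate vertex k = 0, 1, …, 2, update dist[i][j] ← min(dist[i][j], dist[i][k] + dist[k][j]). The final matrix gives, for each (i, j), the minimum total weight of any directed path from i to j (possibly empty when i = j).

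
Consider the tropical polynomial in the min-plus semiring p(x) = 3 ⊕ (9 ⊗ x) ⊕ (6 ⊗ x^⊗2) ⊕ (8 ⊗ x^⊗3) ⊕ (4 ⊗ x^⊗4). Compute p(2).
p(2) = 3

A tropical monomial a ⊗ x^⊗i evaluates to a + i · x. Evaluating each term at x = 2:
  Term 0 contributes 3 + 0 · 2 = 3
  Term 1 contributes 9 + 1 · 2 = 11
  Term 2 contributes 6 + 2 · 2 = 10
  Term 3 contributes 8 + 3 · 2 = 14
  Term 4 contributes 4 + 4 · 2 = 12
p(2) = ⊕ of these = min[3, 11, 10, 14, 12] = 3.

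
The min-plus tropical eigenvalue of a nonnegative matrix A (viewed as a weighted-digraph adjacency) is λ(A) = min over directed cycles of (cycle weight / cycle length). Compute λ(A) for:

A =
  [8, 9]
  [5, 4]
λ(A) = 4

Enumerate directed cycles and compute their means (weight / length). Sample:
  cycle 0 → 0: weight = 8, length = 1, mean = 8/1 ≈ 8.000
  cycle 1 → 1: weight = 4, length = 1, mean = 4/1 ≈ 4.000
  cycle 0 → 1 → 0: weight = 14, length = 2, mean = 14/2 ≈ 7.000
  cycle 1 → 0 → 1: weight = 14, length = 2, mean = 14/2 ≈ 7.000
Minimum mean = 4.000, attained e.g. along the cycle 1 → 1 with weight 4 and length 1. So λ(A) = 4/1 = 4.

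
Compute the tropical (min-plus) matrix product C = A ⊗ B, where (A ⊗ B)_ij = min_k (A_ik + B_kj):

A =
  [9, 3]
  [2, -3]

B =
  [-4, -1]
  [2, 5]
A ⊗ B =
  [5, 8]
  [-2, 1]

Apply the min-plus product entry-by-entry:
  C[0][0] = min over k of (A[0][0] + B[0][0] = 9 + -4 = 5, A[0][1] + B[1][0] = 3 + 2 = 5) = 5 (attained at k = 0)
  C[0][1] = min over k of (A[0][0] + B[0][1] = 9 + -1 = 8, A[0][1] + B[1][1] = 3 + 5 = 8) = 8 (attained at k = 0)
  C[1][0] = min over k of (A[1][0] + B[0][0] = 2 + -4 = -2, A[1][1] + B[1][0] = -3 + 2 = -1) = -2 (attained at k = 0)
  C[1][1] = min over k of (A[1][0] + B[0][1] = 2 + -1 = 1, A[1][1] + B[1][1] = -3 + 5 = 2) = 1 (attained at k = 0)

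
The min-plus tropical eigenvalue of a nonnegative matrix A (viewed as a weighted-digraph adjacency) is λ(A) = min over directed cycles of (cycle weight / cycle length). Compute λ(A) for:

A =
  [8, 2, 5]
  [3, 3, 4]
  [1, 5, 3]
λ(A) = 7/3

Enumerate directed cycles and compute their means (weight / length). Sample:
  cycle 0 → 0: weight = 8, length = 1, mean = 8/1 ≈ 8.000
  cycle 1 → 1: weight = 3, length = 1, mean = 3/1 ≈ 3.000
  cycle 2 → 2: weight = 3, length = 1, mean = 3/1 ≈ 3.000
  cycle 0 → 1 → 0: weight = 5, length = 2, mean = 5/2 ≈ 2.500
  cycle 0 → 2 → 0: weight = 6, length = 2, mean = 6/2 ≈ 3.000
  cycle 1 → 0 → 1: weight = 5, length = 2, mean = 5/2 ≈ 2.500
Minimum mean = 2.333, attained e.g. along the cycle 0 → 1 → 2 → 0 with weight 7 and length 3. So λ(A) = 7/3 = 7/3.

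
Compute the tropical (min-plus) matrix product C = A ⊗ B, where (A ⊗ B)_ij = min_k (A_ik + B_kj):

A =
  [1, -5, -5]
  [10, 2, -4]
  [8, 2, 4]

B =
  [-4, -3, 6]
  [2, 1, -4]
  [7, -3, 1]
A ⊗ B =
  [-3, -8, -9]
  [3, -7, -3]
  [4, 1, -2]

Apply the min-plus product entry-by-entry:
  C[0][0] = min over k of (A[0][0] + B[0][0] = 1 + -4 = -3, A[0][1] + B[1][0] = -5 + 2 = -3, A[0][2] + B[2][0] = -5 + 7 = 2) = -3 (attained at k = 0)
  C[0][1] = min over k of (A[0][0] + B[0][1] = 1 + -3 = -2, A[0][1] + B[1][1] = -5 + 1 = -4, A[0][2] + B[2][1] = -5 + -3 = -8) = -8 (attained at k = 2)
  C[0][2] = min over k of (A[0][0] + B[0][2] = 1 + 6 = 7, A[0][1] + B[1][2] = -5 + -4 = -9, A[0][2] + B[2][2] = -5 + 1 = -4) = -9 (attained at k = 1)
  C[1][0] = min over k of (A[1][0] + B[0][0] = 10 + -4 = 6, A[1][1] + B[1][0] = 2 + 2 = 4, A[1][2] + B[2][0] = -4 + 7 = 3) = 3 (attained at k = 2)
  C[1][1] = min over k of (A[1][0] + B[0][1] = 10 + -3 = 7, A[1][1] + B[1][1] = 2 + 1 = 3, A[1][2] + B[2][1] = -4 + -3 = -7) = -7 (attained at k = 2)
  C[1][2] = min over k of (A[1][0] + B[0][2] = 10 + 6 = 16, A[1][1] + B[1][2] = 2 + -4 = -2, A[1][2] + B[2][2] = -4 + 1 = -3) = -3 (attained at k = 2)
  C[2][0] = min over k of (A[2][0] + B[0][0] = 8 + -4 = 4, A[2][1] + B[1][0] = 2 + 2 = 4, A[2][2] + B[2][0] = 4 + 7 = 11) = 4 (attained at k = 0)
  C[2][1] = min over k of (A[2][0] + B[0][1] = 8 + -3 = 5, A[2][1] + B[1][1] = 2 + 1 = 3, A[2][2] + B[2][1] = 4 + -3 = 1) = 1 (attained at k = 2)
  C[2][2] = min over k of (A[2][0] + B[0][2] = 8 + 6 = 14, A[2][1] + B[1][2] = 2 + -4 = -2, A[2][2] + B[2][2] = 4 + 1 = 5) = -2 (attained at k = 1)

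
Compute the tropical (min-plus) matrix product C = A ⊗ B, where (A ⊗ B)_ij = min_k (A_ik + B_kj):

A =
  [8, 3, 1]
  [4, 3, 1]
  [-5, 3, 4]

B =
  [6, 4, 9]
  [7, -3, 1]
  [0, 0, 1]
A ⊗ B =
  [1, 0, 2]
  [1, 0, 2]
  [1, -1, 4]

Apply the min-plus product entry-by-entry:
  C[0][0] = min over k of (A[0][0] + B[0][0] = 8 + 6 = 14, A[0][1] + B[1][0] = 3 + 7 = 10, A[0][2] + B[2][0] = 1 + 0 = 1) = 1 (attained at k = 2)
  C[0][1] = min over k of (A[0][0] + B[0][1] = 8 + 4 = 12, A[0][1] + B[1][1] = 3 + -3 = 0, A[0][2] + B[2][1] = 1 + 0 = 1) = 0 (attained at k = 1)
  C[0][2] = min over k of (A[0][0] + B[0][2] = 8 + 9 = 17, A[0][1] + B[1][2] = 3 + 1 = 4, A[0][2] + B[2][2] = 1 + 1 = 2) = 2 (attained at k = 2)
  C[1][0] = min over k of (A[1][0] + B[0][0] = 4 + 6 = 10, A[1][1] + B[1][0] = 3 + 7 = 10, A[1][2] + B[2][0] = 1 + 0 = 1) = 1 (attained at k = 2)
  C[1][1] = min over k of (A[1][0] + B[0][1] = 4 + 4 = 8, A[1][1] + B[1][1] = 3 + -3 = 0, A[1][2] + B[2][1] = 1 + 0 = 1) = 0 (attained at k = 1)
  C[1][2] = min over k of (A[1][0] + B[0][2] = 4 + 9 = 13, A[1][1] + B[1][2] = 3 + 1 = 4, A[1][2] + B[2][2] = 1 + 1 = 2) = 2 (attained at k = 2)
  C[2][0] = min over k of (A[2][0] + B[0][0] = -5 + 6 = 1, A[2][1] + B[1][0] = 3 + 7 = 10, A[2][2] + B[2][0] = 4 + 0 = 4) = 1 (attained at k = 0)
  C[2][1] = min over k of (A[2][0] + B[0][1] = -5 + 4 = -1, A[2][1] + B[1][1] = 3 + -3 = 0, A[2][2] + B[2][1] = 4 + 0 = 4) = -1 (attained at k = 0)
  C[2][2] = min over k of (A[2][0] + B[0][2] = -5 + 9 = 4, A[2][1] + B[1][2] = 3 + 1 = 4, A[2][2] + B[2][2] = 4 + 1 = 5) = 4 (attained at k = 0)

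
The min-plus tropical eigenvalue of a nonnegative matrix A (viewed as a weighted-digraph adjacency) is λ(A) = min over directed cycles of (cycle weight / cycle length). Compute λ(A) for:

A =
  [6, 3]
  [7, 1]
λ(A) = 1

Enumerate directed cycles and compute their means (weight / length). Sample:
  cycle 0 → 0: weight = 6, length = 1, mean = 6/1 ≈ 6.000
  cycle 1 → 1: weight = 1, length = 1, mean = 1/1 ≈ 1.000
  cycle 0 → 1 → 0: weight = 10, length = 2, mean = 10/2 ≈ 5.000
  cycle 1 → 0 → 1: weight = 10, length = 2, mean = 10/2 ≈ 5.000
Minimum mean = 1.000, attained e.g. along the cycle 1 → 1 with weight 1 and length 1. So λ(A) = 1/1 = 1.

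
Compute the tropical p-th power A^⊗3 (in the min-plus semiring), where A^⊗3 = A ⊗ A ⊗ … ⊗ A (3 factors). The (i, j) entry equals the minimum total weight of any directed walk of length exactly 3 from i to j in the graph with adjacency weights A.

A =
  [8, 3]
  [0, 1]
A^⊗3 =
  [4, 5]
  [2, 3]

Each entry (A^⊗3)_ij equals the minimum over all length-3 walks i = v_0 → v_1 → … → v_3 = j of Σ_t A[v_t][v_{t+1}]. For example, for (i, j) = (0, 1) we minimise over 4 possible intermediate vertex sequences; the minimum is 5, attained along the walk 0 → 1 → 1 → 1.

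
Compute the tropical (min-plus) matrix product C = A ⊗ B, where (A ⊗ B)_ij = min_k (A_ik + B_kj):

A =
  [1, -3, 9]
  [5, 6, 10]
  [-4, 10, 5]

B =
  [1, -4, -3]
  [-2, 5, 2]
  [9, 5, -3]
A ⊗ B =
  [-5, -3, -2]
  [4, 1, 2]
  [-3, -8, -7]

Apply the min-plus product entry-by-entry:
  C[0][0] = min over k of (A[0][0] + B[0][0] = 1 + 1 = 2, A[0][1] + B[1][0] = -3 + -2 = -5, A[0][2] + B[2][0] = 9 + 9 = 18) = -5 (attained at k = 1)
  C[0][1] = min over k of (A[0][0] + B[0][1] = 1 + -4 = -3, A[0][1] + B[1][1] = -3 + 5 = 2, A[0][2] + B[2][1] = 9 + 5 = 14) = -3 (attained at k = 0)
  C[0][2] = min over k of (A[0][0] + B[0][2] = 1 + -3 = -2, A[0][1] + B[1][2] = -3 + 2 = -1, A[0][2] + B[2][2] = 9 + -3 = 6) = -2 (attained at k = 0)
  C[1][0] = min over k of (A[1][0] + B[0][0] = 5 + 1 = 6, A[1][1] + B[1][0] = 6 + -2 = 4, A[1][2] + B[2][0] = 10 + 9 = 19) = 4 (attained at k = 1)
  C[1][1] = min over k of (A[1][0] + B[0][1] = 5 + -4 = 1, A[1][1] + B[1][1] = 6 + 5 = 11, A[1][2] + B[2][1] = 10 + 5 = 15) = 1 (attained at k = 0)
  C[1][2] = min over k of (A[1][0] + B[0][2] = 5 + -3 = 2, A[1][1] + B[1][2] = 6 + 2 = 8, A[1][2] + B[2][2] = 10 + -3 = 7) = 2 (attained at k = 0)
  C[2][0] = min over k of (A[2][0] + B[0][0] = -4 + 1 = -3, A[2][1] + B[1][0] = 10 + -2 = 8, A[2][2] + B[2][0] = 5 + 9 = 14) = -3 (attained at k = 0)
  C[2][1] = min over k of (A[2][0] + B[0][1] = -4 + -4 = -8, A[2][1] + B[1][1] = 10 + 5 = 15, A[2][2] + B[2][1] = 5 + 5 = 10) = -8 (attained at k = 0)
  C[2][2] = min over k of (A[2][0] + B[0][2] = -4 + -3 = -7, A[2][1] + B[1][2] = 10 + 2 = 12, A[2][2] + B[2][2] = 5 + -3 = 2) = -7 (attained at k = 0)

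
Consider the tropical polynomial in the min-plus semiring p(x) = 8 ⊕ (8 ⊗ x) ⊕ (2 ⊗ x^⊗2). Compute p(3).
p(3) = 8

A tropical monomial a ⊗ x^⊗i evaluates to a + i · x. Evaluating each term at x = 3:
  Term 0 contributes 8 + 0 · 3 = 8
  Term 1 contributes 8 + 1 · 3 = 11
  Term 2 contributes 2 + 2 · 3 = 8
p(3) = ⊕ of these = min[8, 11, 8] = 8.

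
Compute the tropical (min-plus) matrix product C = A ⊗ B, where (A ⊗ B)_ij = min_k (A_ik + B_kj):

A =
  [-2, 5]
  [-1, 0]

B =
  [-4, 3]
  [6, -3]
A ⊗ B =
  [-6, 1]
  [-5, -3]

Apply the min-plus product entry-by-entry:
  C[0][0] = min over k of (A[0][0] + B[0][0] = -2 + -4 = -6, A[0][1] + B[1][0] = 5 + 6 = 11) = -6 (attained at k = 0)
  C[0][1] = min over k of (A[0][0] + B[0][1] = -2 + 3 = 1, A[0][1] + B[1][1] = 5 + -3 = 2) = 1 (attained at k = 0)
  C[1][0] = min over k of (A[1][0] + B[0][0] = -1 + -4 = -5, A[1][1] + B[1][0] = 0 + 6 = 6) = -5 (attained at k = 0)
  C[1][1] = min over k of (A[1][0] + B[0][1] = -1 + 3 = 2, A[1][1] + B[1][1] = 0 + -3 = -3) = -3 (attained at k = 1)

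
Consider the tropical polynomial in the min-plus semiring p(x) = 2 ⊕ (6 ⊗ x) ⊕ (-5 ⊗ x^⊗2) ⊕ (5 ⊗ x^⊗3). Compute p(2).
p(2) = -1

A tropical monomial a ⊗ x^⊗i evaluates to a + i · x. Evaluating each term at x = 2:
  Term 0 contributes 2 + 0 · 2 = 2
  Term 1 contributes 6 + 1 · 2 = 8
  Term 2 contributes -5 + 2 · 2 = -1
  Term 3 contributes 5 + 3 · 2 = 11
p(2) = ⊕ of these = min[2, 8, -1, 11] = -1.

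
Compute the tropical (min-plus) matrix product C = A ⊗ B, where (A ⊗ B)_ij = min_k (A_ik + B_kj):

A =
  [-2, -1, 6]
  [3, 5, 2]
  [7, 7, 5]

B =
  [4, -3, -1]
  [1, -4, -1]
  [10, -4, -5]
A ⊗ B =
  [0, -5, -3]
  [6, -2, -3]
  [8, 1, 0]

Apply the min-plus product entry-by-entry:
  C[0][0] = min over k of (A[0][0] + B[0][0] = -2 + 4 = 2, A[0][1] + B[1][0] = -1 + 1 = 0, A[0][2] + B[2][0] = 6 + 10 = 16) = 0 (attained at k = 1)
  C[0][1] = min over k of (A[0][0] + B[0][1] = -2 + -3 = -5, A[0][1] + B[1][1] = -1 + -4 = -5, A[0][2] + B[2][1] = 6 + -4 = 2) = -5 (attained at k = 0)
  C[0][2] = min over k of (A[0][0] + B[0][2] = -2 + -1 = -3, A[0][1] + B[1][2] = -1 + -1 = -2, A[0][2] + B[2][2] = 6 + -5 = 1) = -3 (attained at k = 0)
  C[1][0] = min over k of (A[1][0] + B[0][0] = 3 + 4 = 7, A[1][1] + B[1][0] = 5 + 1 = 6, A[1][2] + B[2][0] = 2 + 10 = 12) = 6 (attained at k = 1)
  C[1][1] = min over k of (A[1][0] + B[0][1] = 3 + -3 = 0, A[1][1] + B[1][1] = 5 + -4 = 1, A[1][2] + B[2][1] = 2 + -4 = -2) = -2 (attained at k = 2)
  C[1][2] = min over k of (A[1][0] + B[0][2] = 3 + -1 = 2, A[1][1] + B[1][2] = 5 + -1 = 4, A[1][2] + B[2][2] = 2 + -5 = -3) = -3 (attained at k = 2)
  C[2][0] = min over k of (A[2][0] + B[0][0] = 7 + 4 = 11, A[2][1] + B[1][0] = 7 + 1 = 8, A[2][2] + B[2][0] = 5 + 10 = 15) = 8 (attained at k = 1)
  C[2][1] = min over k of (A[2][0] + B[0][1] = 7 + -3 = 4, A[2][1] + B[1][1] = 7 + -4 = 3, A[2][2] + B[2][1] = 5 + -4 = 1) = 1 (attained at k = 2)
  C[2][2] = min over k of (A[2][0] + B[0][2] = 7 + -1 = 6, A[2][1] + B[1][2] = 7 + -1 = 6, A[2][2] + B[2][2] = 5 + -5 = 0) = 0 (attained at k = 2)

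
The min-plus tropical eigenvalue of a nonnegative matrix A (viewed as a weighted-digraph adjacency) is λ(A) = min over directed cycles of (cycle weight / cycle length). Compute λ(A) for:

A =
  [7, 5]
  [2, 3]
λ(A) = 3

Enumerate directed cycles and compute their means (weight / length). Sample:
  cycle 0 → 0: weight = 7, length = 1, mean = 7/1 ≈ 7.000
  cycle 1 → 1: weight = 3, length = 1, mean = 3/1 ≈ 3.000
  cycle 0 → 1 → 0: weight = 7, length = 2, mean = 7/2 ≈ 3.500
  cycle 1 → 0 → 1: weight = 7, length = 2, mean = 7/2 ≈ 3.500
Minimum mean = 3.000, attained e.g. along the cycle 1 → 1 with weight 3 and length 1. So λ(A) = 3/1 = 3.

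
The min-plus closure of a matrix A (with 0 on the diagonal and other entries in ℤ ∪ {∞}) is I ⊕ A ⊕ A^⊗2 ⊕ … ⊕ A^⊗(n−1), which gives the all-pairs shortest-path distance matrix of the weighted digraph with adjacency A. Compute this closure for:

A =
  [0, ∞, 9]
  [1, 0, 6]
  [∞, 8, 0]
Closure =
  [0, 17, 9]
  [1, 0, 6]
  [9, 8, 0]

This is the Floyd-Warshall all-pairs shortest-path computation. For each intermediate vertex k = 0, 1, …, 2, update dist[i][j] ← min(dist[i][j], dist[i][k] + dist[k][j]). The final matrix gives, for each (i, j), the minimum total weight of any directed path from i to j (possibly empty when i = j).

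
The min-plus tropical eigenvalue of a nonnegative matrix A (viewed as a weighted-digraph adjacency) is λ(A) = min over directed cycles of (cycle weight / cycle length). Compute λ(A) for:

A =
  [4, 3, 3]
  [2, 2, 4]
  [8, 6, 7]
λ(A) = 2

Enumerate directed cycles and compute their means (weight / length). Sample:
  cycle 0 → 0: weight = 4, length = 1, mean = 4/1 ≈ 4.000
  cycle 1 → 1: weight = 2, length = 1, mean = 2/1 ≈ 2.000
  cycle 2 → 2: weight = 7, length = 1, mean = 7/1 ≈ 7.000
  cycle 0 → 1 → 0: weight = 5, length = 2, mean = 5/2 ≈ 2.500
  cycle 0 → 2 → 0: weight = 11, length = 2, mean = 11/2 ≈ 5.500
  cycle 1 → 0 → 1: weight = 5, length = 2, mean = 5/2 ≈ 2.500
Minimum mean = 2.000, attained e.g. along the cycle 1 → 1 with weight 2 and length 1. So λ(A) = 2/1 = 2.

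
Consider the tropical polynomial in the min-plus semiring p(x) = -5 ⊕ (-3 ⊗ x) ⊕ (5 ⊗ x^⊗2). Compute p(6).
p(6) = -5

A tropical monomial a ⊗ x^⊗i evaluates to a + i · x. Evaluating each term at x = 6:
  Term 0 contributes -5 + 0 · 6 = -5
  Term 1 contributes -3 + 1 · 6 = 3
  Term 2 contributes 5 + 2 · 6 = 17
p(6) = ⊕ of these = min[-5, 3, 17] = -5.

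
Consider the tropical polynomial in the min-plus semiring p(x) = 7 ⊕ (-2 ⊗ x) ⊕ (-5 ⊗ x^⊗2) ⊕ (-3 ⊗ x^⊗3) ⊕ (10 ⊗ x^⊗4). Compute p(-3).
p(-3) = -12

A tropical monomial a ⊗ x^⊗i evaluates to a + i · x. Evaluating each term at x = -3:
  Term 0 contributes 7 + 0 · -3 = 7
  Term 1 contributes -2 + 1 · -3 = -5
  Term 2 contributes -5 + 2 · -3 = -11
  Term 3 contributes -3 + 3 · -3 = -12
  Term 4 contributes 10 + 4 · -3 = -2
p(-3) = ⊕ of these = min[7, -5, -11, -12, -2] = -12.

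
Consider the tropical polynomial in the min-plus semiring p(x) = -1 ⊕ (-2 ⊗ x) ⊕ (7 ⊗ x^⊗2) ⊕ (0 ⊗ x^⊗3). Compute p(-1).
p(-1) = -3

A tropical monomial a ⊗ x^⊗i evaluates to a + i · x. Evaluating each term at x = -1:
  Term 0 contributes -1 + 0 · -1 = -1
  Term 1 contributes -2 + 1 · -1 = -3
  Term 2 contributes 7 + 2 · -1 = 5
  Term 3 contributes 0 + 3 · -1 = -3
p(-1) = ⊕ of these = min[-1, -3, 5, -3] = -3.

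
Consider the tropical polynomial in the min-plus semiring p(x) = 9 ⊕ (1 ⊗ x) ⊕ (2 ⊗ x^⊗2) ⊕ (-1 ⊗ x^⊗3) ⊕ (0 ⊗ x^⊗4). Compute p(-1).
p(-1) = -4

A tropical monomial a ⊗ x^⊗i evaluates to a + i · x. Evaluating each term at x = -1:
  Term 0 contributes 9 + 0 · -1 = 9
  Term 1 contributes 1 + 1 · -1 = 0
  Term 2 contributes 2 + 2 · -1 = 0
  Term 3 contributes -1 + 3 · -1 = -4
  Term 4 contributes 0 + 4 · -1 = -4
p(-1) = ⊕ of these = min[9, 0, 0, -4, -4] = -4.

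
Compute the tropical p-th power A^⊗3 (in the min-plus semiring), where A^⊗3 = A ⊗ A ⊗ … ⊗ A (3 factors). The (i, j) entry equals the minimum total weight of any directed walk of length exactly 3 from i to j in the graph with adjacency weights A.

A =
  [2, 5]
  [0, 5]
A^⊗3 =
  [6, 9]
  [4, 7]

Each entry (A^⊗3)_ij equals the minimum over all length-3 walks i = v_0 → v_1 → … → v_3 = j of Σ_t A[v_t][v_{t+1}]. For example, for (i, j) = (0, 1) we minimise over 4 possible intermediate vertex sequences; the minimum is 9, attained along the walk 0 → 0 → 0 → 1.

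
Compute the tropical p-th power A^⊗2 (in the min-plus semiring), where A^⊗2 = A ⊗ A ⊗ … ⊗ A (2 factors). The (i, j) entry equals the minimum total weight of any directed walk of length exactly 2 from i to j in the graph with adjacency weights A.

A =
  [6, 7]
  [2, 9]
A^⊗2 =
  [9, 13]
  [8, 9]

Each entry (A^⊗2)_ij equals the minimum over all length-2 walks i = v_0 → v_1 → … → v_2 = j of Σ_t A[v_t][v_{t+1}]. For example, for (i, j) = (0, 1) we minimise over 2 possible intermediate vertex sequences; the minimum is 13, attained along the walk 0 → 0 → 1.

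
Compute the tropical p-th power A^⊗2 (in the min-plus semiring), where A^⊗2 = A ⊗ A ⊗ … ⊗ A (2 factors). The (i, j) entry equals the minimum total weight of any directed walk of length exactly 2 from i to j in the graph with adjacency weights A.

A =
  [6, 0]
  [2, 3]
A^⊗2 =
  [2, 3]
  [5, 2]

Each entry (A^⊗2)_ij equals the minimum over all length-2 walks i = v_0 → v_1 → … → v_2 = j of Σ_t A[v_t][v_{t+1}]. For example, for (i, j) = (0, 1) we minimise over 2 possible intermediate vertex sequences; the minimum is 3, attained along the walk 0 → 1 → 1.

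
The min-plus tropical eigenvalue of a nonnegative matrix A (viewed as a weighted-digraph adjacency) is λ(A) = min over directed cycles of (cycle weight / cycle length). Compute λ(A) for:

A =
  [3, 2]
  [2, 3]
λ(A) = 2

Enumerate directed cycles and compute their means (weight / length). Sample:
  cycle 0 → 0: weight = 3, length = 1, mean = 3/1 ≈ 3.000
  cycle 1 → 1: weight = 3, length = 1, mean = 3/1 ≈ 3.000
  cycle 0 → 1 → 0: weight = 4, length = 2, mean = 4/2 ≈ 2.000
  cycle 1 → 0 → 1: weight = 4, length = 2, mean = 4/2 ≈ 2.000
Minimum mean = 2.000, attained e.g. along the cycle 0 → 1 → 0 with weight 4 and length 2. So λ(A) = 4/2 = 2.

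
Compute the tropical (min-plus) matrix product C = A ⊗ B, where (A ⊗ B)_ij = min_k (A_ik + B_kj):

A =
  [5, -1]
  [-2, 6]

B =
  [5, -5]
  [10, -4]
A ⊗ B =
  [9, -5]
  [3, -7]

Apply the min-plus product entry-by-entry:
  C[0][0] = min over k of (A[0][0] + B[0][0] = 5 + 5 = 10, A[0][1] + B[1][0] = -1 + 10 = 9) = 9 (attained at k = 1)
  C[0][1] = min over k of (A[0][0] + B[0][1] = 5 + -5 = 0, A[0][1] + B[1][1] = -1 + -4 = -5) = -5 (attained at k = 1)
  C[1][0] = min over k of (A[1][0] + B[0][0] = -2 + 5 = 3, A[1][1] + B[1][0] = 6 + 10 = 16) = 3 (attained at k = 0)
  C[1][1] = min over k of (A[1][0] + B[0][1] = -2 + -5 = -7, A[1][1] + B[1][1] = 6 + -4 = 2) = -7 (attained at k = 0)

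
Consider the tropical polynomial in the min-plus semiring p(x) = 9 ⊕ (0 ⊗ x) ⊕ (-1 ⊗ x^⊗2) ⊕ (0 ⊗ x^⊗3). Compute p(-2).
p(-2) = -6

A tropical monomial a ⊗ x^⊗i evaluates to a + i · x. Evaluating each term at x = -2:
  Term 0 contributes 9 + 0 · -2 = 9
  Term 1 contributes 0 + 1 · -2 = -2
  Term 2 contributes -1 + 2 · -2 = -5
  Term 3 contributes 0 + 3 · -2 = -6
p(-2) = ⊕ of these = min[9, -2, -5, -6] = -6.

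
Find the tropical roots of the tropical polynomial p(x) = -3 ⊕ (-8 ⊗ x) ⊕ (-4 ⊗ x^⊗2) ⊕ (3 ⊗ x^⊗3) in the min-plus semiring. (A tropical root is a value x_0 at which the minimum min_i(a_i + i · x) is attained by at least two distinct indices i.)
Roots: {-7, -4, 5}

Each tropical root is a break point of the lower envelope of the lines y = a_i + i · x (there are 4 lines, with slopes 0, 1, ..., 3). Only the lines that attain the minimum somewhere contribute to roots; other lines are dominated. Here the surviving (envelope) indices are i = 3, i = 2, i = 1, i = 0.
Intersections between consecutive envelope lines give the roots: for adjacent envelope indices i < j the intersection is x = (a_i − a_j) / (j − i). Reading off the sorted break points: {-7, -4, 5}.
Verification: at each break x_0, at least two indices attain the minimum of min_i(a_i + i · x_0).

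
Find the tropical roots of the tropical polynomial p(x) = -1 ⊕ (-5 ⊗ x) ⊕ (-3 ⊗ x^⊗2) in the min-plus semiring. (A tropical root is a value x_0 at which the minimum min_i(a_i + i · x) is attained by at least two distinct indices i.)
Roots: {-2, 4}

Each tropical root is a break point of the lower envelope of the lines y = a_i + i · x (there are 3 lines, with slopes 0, 1, ..., 2). Only the lines that attain the minimum somewhere contribute to roots; other lines are dominated. Here the surviving (envelope) indices are i = 2, i = 1, i = 0.
Intersections between consecutive envelope lines give the roots: for adjacent envelope indices i < j the intersection is x = (a_i − a_j) / (j − i). Reading off the sorted break points: {-2, 4}.
Verification: at each break x_0, at least two indices attain the minimum of min_i(a_i + i · x_0).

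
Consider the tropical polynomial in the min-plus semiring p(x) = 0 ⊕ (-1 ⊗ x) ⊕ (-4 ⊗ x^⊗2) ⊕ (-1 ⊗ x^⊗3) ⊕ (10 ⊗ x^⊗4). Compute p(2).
p(2) = 0

A tropical monomial a ⊗ x^⊗i evaluates to a + i · x. Evaluating each term at x = 2:
  Term 0 contributes 0 + 0 · 2 = 0
  Term 1 contributes -1 + 1 · 2 = 1
  Term 2 contributes -4 + 2 · 2 = 0
  Term 3 contributes -1 + 3 · 2 = 5
  Term 4 contributes 10 + 4 · 2 = 18
p(2) = ⊕ of these = min[0, 1, 0, 5, 18] = 0.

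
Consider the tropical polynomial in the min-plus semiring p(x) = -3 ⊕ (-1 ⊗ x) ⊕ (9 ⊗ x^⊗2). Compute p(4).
p(4) = -3

A tropical monomial a ⊗ x^⊗i evaluates to a + i · x. Evaluating each term at x = 4:
  Term 0 contributes -3 + 0 · 4 = -3
  Term 1 contributes -1 + 1 · 4 = 3
  Term 2 contributes 9 + 2 · 4 = 17
p(4) = ⊕ of these = min[-3, 3, 17] = -3.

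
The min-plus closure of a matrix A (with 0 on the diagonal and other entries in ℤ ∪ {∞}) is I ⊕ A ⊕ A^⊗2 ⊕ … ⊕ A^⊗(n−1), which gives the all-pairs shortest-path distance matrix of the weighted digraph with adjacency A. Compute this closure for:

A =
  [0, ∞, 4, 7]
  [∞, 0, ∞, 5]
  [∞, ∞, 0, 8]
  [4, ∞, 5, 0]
Closure =
  [0, ∞, 4, 7]
  [9, 0, 10, 5]
  [12, ∞, 0, 8]
  [4, ∞, 5, 0]

This is the Floyd-Warshall all-pairs shortest-path computation. For each intermediate vertex k = 0, 1, …, 3, update dist[i][j] ← min(dist[i][j], dist[i][k] + dist[k][j]). The final matrix gives, for each (i, j), the minimum total weight of any directed path from i to j (possibly empty when i = j).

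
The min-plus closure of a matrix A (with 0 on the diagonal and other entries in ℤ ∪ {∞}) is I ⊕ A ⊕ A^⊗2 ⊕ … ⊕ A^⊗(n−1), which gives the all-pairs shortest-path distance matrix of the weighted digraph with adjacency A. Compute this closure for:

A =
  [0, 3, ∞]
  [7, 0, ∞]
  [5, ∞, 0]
Closure =
  [0, 3, ∞]
  [7, 0, ∞]
  [5, 8, 0]

This is the Floyd-Warshall all-pairs shortest-path computation. For each intermediate vertex k = 0, 1, …, 2, update dist[i][j] ← min(dist[i][j], dist[i][k] + dist[k][j]). The final matrix gives, for each (i, j), the minimum total weight of any directed path from i to j (possibly empty when i = j).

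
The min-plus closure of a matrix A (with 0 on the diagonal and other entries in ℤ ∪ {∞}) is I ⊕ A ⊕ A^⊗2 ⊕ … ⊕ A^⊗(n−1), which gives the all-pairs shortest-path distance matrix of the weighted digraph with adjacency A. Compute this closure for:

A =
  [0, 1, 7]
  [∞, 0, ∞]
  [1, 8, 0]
Closure =
  [0, 1, 7]
  [∞, 0, ∞]
  [1, 2, 0]

This is the Floyd-Warshall all-pairs shortest-path computation. For each intermediate vertex k = 0, 1, …, 2, update dist[i][j] ← min(dist[i][j], dist[i][k] + dist[k][j]). The final matrix gives, for each (i, j), the minimum total weight of any directed path from i to j (possibly empty when i = j).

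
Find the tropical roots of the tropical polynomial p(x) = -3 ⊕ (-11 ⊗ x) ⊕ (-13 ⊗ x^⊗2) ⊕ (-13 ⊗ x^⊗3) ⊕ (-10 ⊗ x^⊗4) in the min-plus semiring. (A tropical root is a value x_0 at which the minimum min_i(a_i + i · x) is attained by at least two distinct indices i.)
Roots: {-3, 0, 2, 8}

Each tropical root is a break point of the lower envelope of the lines y = a_i + i · x (there are 5 lines, with slopes 0, 1, ..., 4). Only the lines that attain the minimum somewhere contribute to roots; other lines are dominated. Here the surviving (envelope) indices are i = 4, i = 3, i = 2, i = 1, i = 0.
Intersections between consecutive envelope lines give the roots: for adjacent envelope indices i < j the intersection is x = (a_i − a_j) / (j − i). Reading off the sorted break points: {-3, 0, 2, 8}.
Verification: at each break x_0, at least two indices attain the minimum of min_i(a_i + i · x_0).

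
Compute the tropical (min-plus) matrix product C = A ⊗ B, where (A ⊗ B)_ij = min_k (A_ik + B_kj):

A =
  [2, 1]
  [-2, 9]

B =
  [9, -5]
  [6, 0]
A ⊗ B =
  [7, -3]
  [7, -7]

Apply the min-plus product entry-by-entry:
  C[0][0] = min over k of (A[0][0] + B[0][0] = 2 + 9 = 11, A[0][1] + B[1][0] = 1 + 6 = 7) = 7 (attained at k = 1)
  C[0][1] = min over k of (A[0][0] + B[0][1] = 2 + -5 = -3, A[0][1] + B[1][1] = 1 + 0 = 1) = -3 (attained at k = 0)
  C[1][0] = min over k of (A[1][0] + B[0][0] = -2 + 9 = 7, A[1][1] + B[1][0] = 9 + 6 = 15) = 7 (attained at k = 0)
  C[1][1] = min over k of (A[1][0] + B[0][1] = -2 + -5 = -7, A[1][1] + B[1][1] = 9 + 0 = 9) = -7 (attained at k = 0)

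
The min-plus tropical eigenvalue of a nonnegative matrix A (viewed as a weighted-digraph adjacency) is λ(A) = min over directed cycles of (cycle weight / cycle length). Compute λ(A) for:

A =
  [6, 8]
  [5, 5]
λ(A) = 5

Enumerate directed cycles and compute their means (weight / length). Sample:
  cycle 0 → 0: weight = 6, length = 1, mean = 6/1 ≈ 6.000
  cycle 1 → 1: weight = 5, length = 1, mean = 5/1 ≈ 5.000
  cycle 0 → 1 → 0: weight = 13, length = 2, mean = 13/2 ≈ 6.500
  cycle 1 → 0 → 1: weight = 13, length = 2, mean = 13/2 ≈ 6.500
Minimum mean = 5.000, attained e.g. along the cycle 1 → 1 with weight 5 and length 1. So λ(A) = 5/1 = 5.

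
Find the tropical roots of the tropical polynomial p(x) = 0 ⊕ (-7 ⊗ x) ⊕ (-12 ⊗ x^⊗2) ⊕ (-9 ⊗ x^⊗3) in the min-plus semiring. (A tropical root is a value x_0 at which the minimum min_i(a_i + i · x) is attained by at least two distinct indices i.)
Roots: {-3, 5, 7}

Each tropical root is a break point of the lower envelope of the lines y = a_i + i · x (there are 4 lines, with slopes 0, 1, ..., 3). Only the lines that attain the minimum somewhere contribute to roots; other lines are dominated. Here the surviving (envelope) indices are i = 3, i = 2, i = 1, i = 0.
Intersections between consecutive envelope lines give the roots: for adjacent envelope indices i < j the intersection is x = (a_i − a_j) / (j − i). Reading off the sorted break points: {-3, 5, 7}.
Verification: at each break x_0, at least two indices attain the minimum of min_i(a_i + i · x_0).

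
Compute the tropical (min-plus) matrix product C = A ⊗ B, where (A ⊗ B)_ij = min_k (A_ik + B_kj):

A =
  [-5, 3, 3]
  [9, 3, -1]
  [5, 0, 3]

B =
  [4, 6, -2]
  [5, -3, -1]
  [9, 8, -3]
A ⊗ B =
  [-1, 0, -7]
  [8, 0, -4]
  [5, -3, -1]

Apply the min-plus product entry-by-entry:
  C[0][0] = min over k of (A[0][0] + B[0][0] = -5 + 4 = -1, A[0][1] + B[1][0] = 3 + 5 = 8, A[0][2] + B[2][0] = 3 + 9 = 12) = -1 (attained at k = 0)
  C[0][1] = min over k of (A[0][0] + B[0][1] = -5 + 6 = 1, A[0][1] + B[1][1] = 3 + -3 = 0, A[0][2] + B[2][1] = 3 + 8 = 11) = 0 (attained at k = 1)
  C[0][2] = min over k of (A[0][0] + B[0][2] = -5 + -2 = -7, A[0][1] + B[1][2] = 3 + -1 = 2, A[0][2] + B[2][2] = 3 + -3 = 0) = -7 (attained at k = 0)
  C[1][0] = min over k of (A[1][0] + B[0][0] = 9 + 4 = 13, A[1][1] + B[1][0] = 3 + 5 = 8, A[1][2] + B[2][0] = -1 + 9 = 8) = 8 (attained at k = 1)
  C[1][1] = min over k of (A[1][0] + B[0][1] = 9 + 6 = 15, A[1][1] + B[1][1] = 3 + -3 = 0, A[1][2] + B[2][1] = -1 + 8 = 7) = 0 (attained at k = 1)
  C[1][2] = min over k of (A[1][0] + B[0][2] = 9 + -2 = 7, A[1][1] + B[1][2] = 3 + -1 = 2, A[1][2] + B[2][2] = -1 + -3 = -4) = -4 (attained at k = 2)
  C[2][0] = min over k of (A[2][0] + B[0][0] = 5 + 4 = 9, A[2][1] + B[1][0] = 0 + 5 = 5, A[2][2] + B[2][0] = 3 + 9 = 12) = 5 (attained at k = 1)
  C[2][1] = min over k of (A[2][0] + B[0][1] = 5 + 6 = 11, A[2][1] + B[1][1] = 0 + -3 = -3, A[2][2] + B[2][1] = 3 + 8 = 11) = -3 (attained at k = 1)
  C[2][2] = min over k of (A[2][0] + B[0][2] = 5 + -2 = 3, A[2][1] + B[1][2] = 0 + -1 = -1, A[2][2] + B[2][2] = 3 + -3 = 0) = -1 (attained at k = 1)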